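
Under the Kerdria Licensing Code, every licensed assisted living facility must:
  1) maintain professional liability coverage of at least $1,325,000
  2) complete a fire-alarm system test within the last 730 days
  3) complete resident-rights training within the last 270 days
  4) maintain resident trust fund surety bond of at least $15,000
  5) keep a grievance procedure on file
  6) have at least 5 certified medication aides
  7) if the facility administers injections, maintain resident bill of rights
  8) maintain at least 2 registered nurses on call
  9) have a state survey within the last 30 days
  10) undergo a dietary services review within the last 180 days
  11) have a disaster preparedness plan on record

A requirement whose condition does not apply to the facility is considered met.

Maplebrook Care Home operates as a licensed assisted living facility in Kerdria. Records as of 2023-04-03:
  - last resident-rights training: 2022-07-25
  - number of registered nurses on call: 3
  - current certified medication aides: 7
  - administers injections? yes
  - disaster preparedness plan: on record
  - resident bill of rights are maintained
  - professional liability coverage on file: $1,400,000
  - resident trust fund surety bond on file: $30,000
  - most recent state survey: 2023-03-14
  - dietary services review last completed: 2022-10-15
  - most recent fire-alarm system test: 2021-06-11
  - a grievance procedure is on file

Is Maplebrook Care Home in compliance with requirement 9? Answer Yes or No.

9. state survey 20 days ago vs limit 30 → met

Yes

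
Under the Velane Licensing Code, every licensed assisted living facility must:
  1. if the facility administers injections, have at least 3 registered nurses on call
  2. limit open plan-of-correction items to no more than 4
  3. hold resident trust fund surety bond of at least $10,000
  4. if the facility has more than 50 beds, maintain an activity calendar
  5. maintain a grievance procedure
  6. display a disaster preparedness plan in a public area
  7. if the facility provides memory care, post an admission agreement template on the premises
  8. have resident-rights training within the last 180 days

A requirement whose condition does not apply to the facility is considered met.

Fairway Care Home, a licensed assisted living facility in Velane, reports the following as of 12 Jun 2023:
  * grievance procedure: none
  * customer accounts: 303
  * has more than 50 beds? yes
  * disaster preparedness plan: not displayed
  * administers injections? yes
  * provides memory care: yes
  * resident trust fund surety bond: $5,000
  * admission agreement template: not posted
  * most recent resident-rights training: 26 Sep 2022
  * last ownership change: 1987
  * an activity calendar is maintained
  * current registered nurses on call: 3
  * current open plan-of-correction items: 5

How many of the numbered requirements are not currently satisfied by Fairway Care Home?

6

1. condition 'administers injections' holds; registered nurses on call 3 ≥ 3 → met
2. open plan-of-correction items 5 > 4 → not met
3. resident trust fund surety bond $5,000 < $10,000 → not met
4. condition 'has more than 50 beds' holds; activity calendar present → met
5. grievance procedure absent → not met
6. disaster preparedness plan absent → not met
7. condition 'provides memory care' holds; admission agreement template absent → not met
8. resident-rights training 259 days ago vs limit 180 → not met
Not met: 6 of 8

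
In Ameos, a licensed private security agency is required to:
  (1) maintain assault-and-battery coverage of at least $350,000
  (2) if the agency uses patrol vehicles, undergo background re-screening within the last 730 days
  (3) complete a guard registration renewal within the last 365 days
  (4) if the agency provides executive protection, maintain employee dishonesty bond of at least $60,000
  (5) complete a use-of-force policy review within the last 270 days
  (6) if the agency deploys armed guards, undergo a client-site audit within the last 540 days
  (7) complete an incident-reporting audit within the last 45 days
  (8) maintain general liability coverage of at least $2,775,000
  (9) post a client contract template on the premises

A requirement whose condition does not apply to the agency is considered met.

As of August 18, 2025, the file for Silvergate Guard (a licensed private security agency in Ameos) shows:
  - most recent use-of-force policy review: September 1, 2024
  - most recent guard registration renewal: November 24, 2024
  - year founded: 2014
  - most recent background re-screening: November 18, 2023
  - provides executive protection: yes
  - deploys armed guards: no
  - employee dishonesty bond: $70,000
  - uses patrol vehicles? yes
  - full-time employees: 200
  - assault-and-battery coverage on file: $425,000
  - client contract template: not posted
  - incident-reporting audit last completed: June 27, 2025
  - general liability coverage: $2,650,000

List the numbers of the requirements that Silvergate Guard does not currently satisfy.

1. assault-and-battery coverage $425,000 ≥ $350,000 → met
2. condition 'uses patrol vehicles' holds; background re-screening 639 days ago vs limit 730 → met
3. guard registration renewal 267 days ago vs limit 365 → met
4. condition 'provides executive protection' holds; employee dishonesty bond $70,000 ≥ $60,000 → met
5. use-of-force policy review 351 days ago vs limit 270 → not met
6. condition 'deploys armed guards' does not hold → requirement n/a → met
7. incident-reporting audit 52 days ago vs limit 45 → not met
8. general liability coverage $2,650,000 < $2,775,000 → not met
9. client contract template absent → not met
Not met: 5, 7, 8, 9

5, 7, 8, 9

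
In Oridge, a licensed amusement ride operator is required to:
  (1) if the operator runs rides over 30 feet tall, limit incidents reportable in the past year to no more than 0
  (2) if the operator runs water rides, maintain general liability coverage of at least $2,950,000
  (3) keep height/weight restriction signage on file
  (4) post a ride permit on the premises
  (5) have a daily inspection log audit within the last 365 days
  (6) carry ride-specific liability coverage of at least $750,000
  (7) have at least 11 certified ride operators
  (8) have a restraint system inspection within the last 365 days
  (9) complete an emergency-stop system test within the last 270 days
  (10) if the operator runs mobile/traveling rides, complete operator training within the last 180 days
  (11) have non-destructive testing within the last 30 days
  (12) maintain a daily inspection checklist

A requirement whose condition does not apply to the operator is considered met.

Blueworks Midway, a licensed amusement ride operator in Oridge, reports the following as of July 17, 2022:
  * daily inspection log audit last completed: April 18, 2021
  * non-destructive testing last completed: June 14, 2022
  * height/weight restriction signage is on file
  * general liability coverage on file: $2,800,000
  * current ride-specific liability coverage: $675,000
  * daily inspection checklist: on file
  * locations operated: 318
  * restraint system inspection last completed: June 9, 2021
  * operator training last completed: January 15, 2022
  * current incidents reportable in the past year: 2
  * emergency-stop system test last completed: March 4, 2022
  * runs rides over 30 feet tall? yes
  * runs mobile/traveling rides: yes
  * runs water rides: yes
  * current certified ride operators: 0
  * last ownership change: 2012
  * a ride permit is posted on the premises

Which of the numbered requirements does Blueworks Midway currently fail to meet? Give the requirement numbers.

1, 2, 5, 6, 7, 8, 10, 11

1. condition 'runs rides over 30 feet tall' holds; incidents reportable in the past year 2 > 0 → not met
2. condition 'runs water rides' holds; general liability coverage $2,800,000 < $2,950,000 → not met
3. height/weight restriction signage present → met
4. ride permit present → met
5. daily inspection log audit 455 days ago vs limit 365 → not met
6. ride-specific liability coverage $675,000 < $750,000 → not met
7. certified ride operators 0 < 11 → not met
8. restraint system inspection 403 days ago vs limit 365 → not met
9. emergency-stop system test 135 days ago vs limit 270 → met
10. condition 'runs mobile/traveling rides' holds; operator training 183 days ago vs limit 180 → not met
11. non-destructive testing 33 days ago vs limit 30 → not met
12. daily inspection checklist present → met
Not met: 1, 2, 5, 6, 7, 8, 10, 11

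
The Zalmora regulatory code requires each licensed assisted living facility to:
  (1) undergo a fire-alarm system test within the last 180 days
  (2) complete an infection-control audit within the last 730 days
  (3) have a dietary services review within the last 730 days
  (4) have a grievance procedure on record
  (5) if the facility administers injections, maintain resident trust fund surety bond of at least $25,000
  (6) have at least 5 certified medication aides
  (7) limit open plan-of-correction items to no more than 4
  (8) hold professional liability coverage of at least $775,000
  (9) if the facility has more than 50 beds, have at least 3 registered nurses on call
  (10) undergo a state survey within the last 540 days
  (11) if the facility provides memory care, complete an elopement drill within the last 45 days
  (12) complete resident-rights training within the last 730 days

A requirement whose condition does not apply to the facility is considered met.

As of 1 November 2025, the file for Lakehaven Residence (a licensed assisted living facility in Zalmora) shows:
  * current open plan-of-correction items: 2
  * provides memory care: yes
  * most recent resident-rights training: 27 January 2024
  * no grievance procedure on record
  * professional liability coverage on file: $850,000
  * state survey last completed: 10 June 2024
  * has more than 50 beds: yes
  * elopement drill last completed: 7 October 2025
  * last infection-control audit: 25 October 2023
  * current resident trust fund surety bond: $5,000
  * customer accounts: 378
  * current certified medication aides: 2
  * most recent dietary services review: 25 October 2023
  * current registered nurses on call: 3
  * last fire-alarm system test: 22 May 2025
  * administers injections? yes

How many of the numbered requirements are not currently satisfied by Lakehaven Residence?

1. fire-alarm system test 163 days ago vs limit 180 → met
2. infection-control audit 738 days ago vs limit 730 → not met
3. dietary services review 738 days ago vs limit 730 → not met
4. grievance procedure absent → not met
5. condition 'administers injections' holds; resident trust fund surety bond $5,000 < $25,000 → not met
6. certified medication aides 2 < 5 → not met
7. open plan-of-correction items 2 ≤ 4 → met
8. professional liability coverage $850,000 ≥ $775,000 → met
9. condition 'has more than 50 beds' holds; registered nurses on call 3 ≥ 3 → met
10. state survey 509 days ago vs limit 540 → met
11. condition 'provides memory care' holds; elopement drill 25 days ago vs limit 45 → met
12. resident-rights training 644 days ago vs limit 730 → met
Not met: 5 of 12

5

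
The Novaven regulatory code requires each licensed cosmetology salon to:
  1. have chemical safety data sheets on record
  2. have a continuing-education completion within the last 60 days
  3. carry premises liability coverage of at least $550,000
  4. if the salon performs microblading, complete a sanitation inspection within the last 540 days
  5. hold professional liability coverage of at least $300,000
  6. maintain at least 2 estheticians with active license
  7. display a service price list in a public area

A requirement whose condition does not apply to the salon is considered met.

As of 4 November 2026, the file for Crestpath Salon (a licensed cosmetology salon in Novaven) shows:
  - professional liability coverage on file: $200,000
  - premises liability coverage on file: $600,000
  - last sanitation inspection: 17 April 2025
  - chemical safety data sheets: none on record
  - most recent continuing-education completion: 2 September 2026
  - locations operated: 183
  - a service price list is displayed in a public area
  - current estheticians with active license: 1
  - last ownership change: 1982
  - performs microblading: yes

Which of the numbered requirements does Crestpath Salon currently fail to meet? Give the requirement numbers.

1. chemical safety data sheets absent → not met
2. continuing-education completion 63 days ago vs limit 60 → not met
3. premises liability coverage $600,000 ≥ $550,000 → met
4. condition 'performs microblading' holds; sanitation inspection 566 days ago vs limit 540 → not met
5. professional liability coverage $200,000 < $300,000 → not met
6. estheticians with active license 1 < 2 → not met
7. service price list present → met
Not met: 1, 2, 4, 5, 6

1, 2, 4, 5, 6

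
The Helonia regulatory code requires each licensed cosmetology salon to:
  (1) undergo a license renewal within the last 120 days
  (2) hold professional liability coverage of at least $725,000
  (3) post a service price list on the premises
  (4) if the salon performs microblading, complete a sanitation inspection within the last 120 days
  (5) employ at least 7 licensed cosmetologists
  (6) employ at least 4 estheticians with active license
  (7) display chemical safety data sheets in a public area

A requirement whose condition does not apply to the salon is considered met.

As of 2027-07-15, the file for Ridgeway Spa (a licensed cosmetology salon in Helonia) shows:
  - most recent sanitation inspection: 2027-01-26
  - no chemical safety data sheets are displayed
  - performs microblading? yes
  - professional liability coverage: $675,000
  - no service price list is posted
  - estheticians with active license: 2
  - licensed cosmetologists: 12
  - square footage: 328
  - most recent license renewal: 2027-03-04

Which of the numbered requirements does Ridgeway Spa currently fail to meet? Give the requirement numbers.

1. license renewal 133 days ago vs limit 120 → not met
2. professional liability coverage $675,000 < $725,000 → not met
3. service price list absent → not met
4. condition 'performs microblading' holds; sanitation inspection 170 days ago vs limit 120 → not met
5. licensed cosmetologists 12 ≥ 7 → met
6. estheticians with active license 2 < 4 → not met
7. chemical safety data sheets absent → not met
Not met: 1, 2, 3, 4, 6, 7

1, 2, 3, 4, 6, 7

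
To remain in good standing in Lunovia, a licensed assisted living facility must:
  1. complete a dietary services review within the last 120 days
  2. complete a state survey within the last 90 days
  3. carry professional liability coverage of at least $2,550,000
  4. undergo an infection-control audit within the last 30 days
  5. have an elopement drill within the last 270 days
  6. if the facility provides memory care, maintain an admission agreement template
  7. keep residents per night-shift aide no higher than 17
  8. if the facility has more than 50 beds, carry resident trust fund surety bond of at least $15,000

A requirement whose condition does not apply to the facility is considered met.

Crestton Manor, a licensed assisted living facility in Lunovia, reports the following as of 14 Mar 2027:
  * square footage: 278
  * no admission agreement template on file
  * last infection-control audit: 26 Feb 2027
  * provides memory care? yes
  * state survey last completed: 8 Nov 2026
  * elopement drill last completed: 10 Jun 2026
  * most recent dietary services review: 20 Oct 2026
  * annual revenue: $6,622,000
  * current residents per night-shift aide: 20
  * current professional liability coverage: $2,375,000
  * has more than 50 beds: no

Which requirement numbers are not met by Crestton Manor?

1, 2, 3, 5, 6, 7

1. dietary services review 145 days ago vs limit 120 → not met
2. state survey 126 days ago vs limit 90 → not met
3. professional liability coverage $2,375,000 < $2,550,000 → not met
4. infection-control audit 16 days ago vs limit 30 → met
5. elopement drill 277 days ago vs limit 270 → not met
6. condition 'provides memory care' holds; admission agreement template absent → not met
7. residents per night-shift aide 20 > 17 → not met
8. condition 'has more than 50 beds' does not hold → requirement n/a → met
Not met: 1, 2, 3, 5, 6, 7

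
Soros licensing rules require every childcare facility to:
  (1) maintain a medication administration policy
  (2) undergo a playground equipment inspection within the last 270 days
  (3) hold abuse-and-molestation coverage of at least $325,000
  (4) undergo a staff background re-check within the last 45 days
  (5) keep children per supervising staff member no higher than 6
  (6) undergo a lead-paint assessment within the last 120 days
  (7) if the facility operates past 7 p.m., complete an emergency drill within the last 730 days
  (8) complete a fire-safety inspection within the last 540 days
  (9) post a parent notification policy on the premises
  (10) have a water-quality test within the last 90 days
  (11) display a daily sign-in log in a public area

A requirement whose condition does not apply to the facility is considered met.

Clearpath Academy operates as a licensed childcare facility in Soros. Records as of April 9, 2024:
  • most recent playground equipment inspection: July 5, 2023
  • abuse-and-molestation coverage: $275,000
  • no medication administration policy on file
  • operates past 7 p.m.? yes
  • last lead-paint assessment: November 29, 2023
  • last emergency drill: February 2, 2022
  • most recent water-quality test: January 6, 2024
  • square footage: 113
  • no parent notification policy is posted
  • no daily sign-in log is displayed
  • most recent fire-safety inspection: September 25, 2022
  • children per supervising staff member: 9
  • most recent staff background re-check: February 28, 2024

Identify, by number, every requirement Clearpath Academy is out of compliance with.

1, 2, 3, 5, 6, 7, 8, 9, 10, 11

1. medication administration policy absent → not met
2. playground equipment inspection 279 days ago vs limit 270 → not met
3. abuse-and-molestation coverage $275,000 < $325,000 → not met
4. staff background re-check 41 days ago vs limit 45 → met
5. children per supervising staff member 9 > 6 → not met
6. lead-paint assessment 132 days ago vs limit 120 → not met
7. condition 'operates past 7 p.m.' holds; emergency drill 797 days ago vs limit 730 → not met
8. fire-safety inspection 562 days ago vs limit 540 → not met
9. parent notification policy absent → not met
10. water-quality test 94 days ago vs limit 90 → not met
11. daily sign-in log absent → not met
Not met: 1, 2, 3, 5, 6, 7, 8, 9, 10, 11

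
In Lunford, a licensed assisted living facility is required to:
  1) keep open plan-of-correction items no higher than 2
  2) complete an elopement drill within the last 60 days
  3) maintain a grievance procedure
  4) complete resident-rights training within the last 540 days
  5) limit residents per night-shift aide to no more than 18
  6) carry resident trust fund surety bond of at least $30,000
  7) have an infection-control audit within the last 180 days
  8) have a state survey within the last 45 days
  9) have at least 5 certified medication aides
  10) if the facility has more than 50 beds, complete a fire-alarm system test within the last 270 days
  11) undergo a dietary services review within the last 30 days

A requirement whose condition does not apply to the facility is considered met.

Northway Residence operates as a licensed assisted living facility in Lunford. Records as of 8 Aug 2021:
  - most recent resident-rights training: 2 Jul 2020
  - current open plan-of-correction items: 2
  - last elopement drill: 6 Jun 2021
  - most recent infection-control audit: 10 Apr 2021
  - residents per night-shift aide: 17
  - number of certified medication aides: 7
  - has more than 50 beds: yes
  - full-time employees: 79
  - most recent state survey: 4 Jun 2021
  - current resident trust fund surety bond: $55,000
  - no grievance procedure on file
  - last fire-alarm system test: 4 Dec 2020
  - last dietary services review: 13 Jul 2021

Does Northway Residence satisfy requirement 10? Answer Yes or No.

Yes

10. condition 'has more than 50 beds' holds; fire-alarm system test 247 days ago vs limit 270 → met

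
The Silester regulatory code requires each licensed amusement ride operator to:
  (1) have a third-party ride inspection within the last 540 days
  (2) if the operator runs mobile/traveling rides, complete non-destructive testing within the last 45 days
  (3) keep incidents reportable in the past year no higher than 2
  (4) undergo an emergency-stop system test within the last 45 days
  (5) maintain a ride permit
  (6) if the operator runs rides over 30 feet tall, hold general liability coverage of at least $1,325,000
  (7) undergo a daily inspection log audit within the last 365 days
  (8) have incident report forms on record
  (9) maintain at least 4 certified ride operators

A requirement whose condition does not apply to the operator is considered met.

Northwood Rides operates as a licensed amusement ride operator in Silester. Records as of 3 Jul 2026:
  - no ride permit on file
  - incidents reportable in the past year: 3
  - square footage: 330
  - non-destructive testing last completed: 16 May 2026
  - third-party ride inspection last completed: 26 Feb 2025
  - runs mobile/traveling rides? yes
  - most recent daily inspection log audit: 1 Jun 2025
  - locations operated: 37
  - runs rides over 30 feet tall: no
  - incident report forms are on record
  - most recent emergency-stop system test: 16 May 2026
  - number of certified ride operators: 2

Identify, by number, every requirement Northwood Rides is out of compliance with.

1. third-party ride inspection 492 days ago vs limit 540 → met
2. condition 'runs mobile/traveling rides' holds; non-destructive testing 48 days ago vs limit 45 → not met
3. incidents reportable in the past year 3 > 2 → not met
4. emergency-stop system test 48 days ago vs limit 45 → not met
5. ride permit absent → not met
6. condition 'runs rides over 30 feet tall' does not hold → requirement n/a → met
7. daily inspection log audit 397 days ago vs limit 365 → not met
8. incident report forms present → met
9. certified ride operators 2 < 4 → not met
Not met: 2, 3, 4, 5, 7, 9

2, 3, 4, 5, 7, 9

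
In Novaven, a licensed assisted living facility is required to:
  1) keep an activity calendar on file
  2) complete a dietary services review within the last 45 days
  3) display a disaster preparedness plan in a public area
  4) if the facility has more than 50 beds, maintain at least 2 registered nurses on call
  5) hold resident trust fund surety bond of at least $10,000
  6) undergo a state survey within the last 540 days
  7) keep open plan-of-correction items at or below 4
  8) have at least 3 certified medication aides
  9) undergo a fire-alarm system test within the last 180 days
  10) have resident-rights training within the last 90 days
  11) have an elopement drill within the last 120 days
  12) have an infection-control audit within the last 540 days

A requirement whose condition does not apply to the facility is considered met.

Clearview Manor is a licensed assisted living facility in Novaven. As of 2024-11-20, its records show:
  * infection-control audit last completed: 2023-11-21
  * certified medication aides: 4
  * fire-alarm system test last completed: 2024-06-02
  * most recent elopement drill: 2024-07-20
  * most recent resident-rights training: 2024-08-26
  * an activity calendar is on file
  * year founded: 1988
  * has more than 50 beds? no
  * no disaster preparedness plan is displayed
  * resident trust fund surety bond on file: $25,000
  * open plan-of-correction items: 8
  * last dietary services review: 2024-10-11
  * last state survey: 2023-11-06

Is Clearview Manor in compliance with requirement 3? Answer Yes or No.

No

3. disaster preparedness plan absent → not met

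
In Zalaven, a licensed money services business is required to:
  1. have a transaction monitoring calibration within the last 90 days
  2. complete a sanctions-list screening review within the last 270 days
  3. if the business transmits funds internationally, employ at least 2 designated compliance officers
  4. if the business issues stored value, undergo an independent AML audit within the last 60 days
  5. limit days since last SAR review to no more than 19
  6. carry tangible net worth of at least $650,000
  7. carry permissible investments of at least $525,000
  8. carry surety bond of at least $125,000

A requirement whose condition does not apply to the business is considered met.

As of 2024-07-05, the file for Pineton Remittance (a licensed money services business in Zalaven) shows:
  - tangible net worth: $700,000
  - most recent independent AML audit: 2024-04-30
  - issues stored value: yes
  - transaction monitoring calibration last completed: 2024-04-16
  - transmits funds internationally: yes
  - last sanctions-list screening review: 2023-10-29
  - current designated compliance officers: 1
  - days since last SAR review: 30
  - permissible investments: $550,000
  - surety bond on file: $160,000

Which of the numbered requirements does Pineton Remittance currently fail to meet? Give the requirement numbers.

1. transaction monitoring calibration 80 days ago vs limit 90 → met
2. sanctions-list screening review 250 days ago vs limit 270 → met
3. condition 'transmits funds internationally' holds; designated compliance officers 1 < 2 → not met
4. condition 'issues stored value' holds; independent AML audit 66 days ago vs limit 60 → not met
5. days since last SAR review 30 > 19 → not met
6. tangible net worth $700,000 ≥ $650,000 → met
7. permissible investments $550,000 ≥ $525,000 → met
8. surety bond $160,000 ≥ $125,000 → met
Not met: 3, 4, 5

3, 4, 5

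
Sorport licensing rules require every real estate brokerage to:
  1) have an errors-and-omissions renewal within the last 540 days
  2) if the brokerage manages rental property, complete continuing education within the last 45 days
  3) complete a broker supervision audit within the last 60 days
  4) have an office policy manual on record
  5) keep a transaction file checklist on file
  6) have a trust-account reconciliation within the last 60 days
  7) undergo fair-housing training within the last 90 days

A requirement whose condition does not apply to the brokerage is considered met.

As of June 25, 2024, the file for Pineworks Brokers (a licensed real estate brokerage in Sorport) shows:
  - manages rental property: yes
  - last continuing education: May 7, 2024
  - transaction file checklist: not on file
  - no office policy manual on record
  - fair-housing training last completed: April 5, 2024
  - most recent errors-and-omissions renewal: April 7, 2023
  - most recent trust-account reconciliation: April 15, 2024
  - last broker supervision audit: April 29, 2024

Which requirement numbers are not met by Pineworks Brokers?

1. errors-and-omissions renewal 445 days ago vs limit 540 → met
2. condition 'manages rental property' holds; continuing education 49 days ago vs limit 45 → not met
3. broker supervision audit 57 days ago vs limit 60 → met
4. office policy manual absent → not met
5. transaction file checklist absent → not met
6. trust-account reconciliation 71 days ago vs limit 60 → not met
7. fair-housing training 81 days ago vs limit 90 → met
Not met: 2, 4, 5, 6

2, 4, 5, 6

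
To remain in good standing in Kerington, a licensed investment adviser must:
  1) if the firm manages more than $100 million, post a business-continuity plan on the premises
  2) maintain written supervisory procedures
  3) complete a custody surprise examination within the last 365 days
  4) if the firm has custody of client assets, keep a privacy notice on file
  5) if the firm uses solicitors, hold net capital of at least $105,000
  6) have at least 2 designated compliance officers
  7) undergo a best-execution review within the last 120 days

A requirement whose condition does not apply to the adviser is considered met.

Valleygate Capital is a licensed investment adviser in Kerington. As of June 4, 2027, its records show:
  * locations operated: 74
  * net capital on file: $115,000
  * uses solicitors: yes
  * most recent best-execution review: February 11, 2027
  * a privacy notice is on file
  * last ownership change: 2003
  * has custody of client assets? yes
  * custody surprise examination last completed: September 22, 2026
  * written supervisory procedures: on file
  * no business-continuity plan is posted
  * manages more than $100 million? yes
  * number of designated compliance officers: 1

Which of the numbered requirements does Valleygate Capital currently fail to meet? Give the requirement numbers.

1. condition 'manages more than $100 million' holds; business-continuity plan absent → not met
2. written supervisory procedures present → met
3. custody surprise examination 255 days ago vs limit 365 → met
4. condition 'has custody of client assets' holds; privacy notice present → met
5. condition 'uses solicitors' holds; net capital $115,000 ≥ $105,000 → met
6. designated compliance officers 1 < 2 → not met
7. best-execution review 113 days ago vs limit 120 → met
Not met: 1, 6

1, 6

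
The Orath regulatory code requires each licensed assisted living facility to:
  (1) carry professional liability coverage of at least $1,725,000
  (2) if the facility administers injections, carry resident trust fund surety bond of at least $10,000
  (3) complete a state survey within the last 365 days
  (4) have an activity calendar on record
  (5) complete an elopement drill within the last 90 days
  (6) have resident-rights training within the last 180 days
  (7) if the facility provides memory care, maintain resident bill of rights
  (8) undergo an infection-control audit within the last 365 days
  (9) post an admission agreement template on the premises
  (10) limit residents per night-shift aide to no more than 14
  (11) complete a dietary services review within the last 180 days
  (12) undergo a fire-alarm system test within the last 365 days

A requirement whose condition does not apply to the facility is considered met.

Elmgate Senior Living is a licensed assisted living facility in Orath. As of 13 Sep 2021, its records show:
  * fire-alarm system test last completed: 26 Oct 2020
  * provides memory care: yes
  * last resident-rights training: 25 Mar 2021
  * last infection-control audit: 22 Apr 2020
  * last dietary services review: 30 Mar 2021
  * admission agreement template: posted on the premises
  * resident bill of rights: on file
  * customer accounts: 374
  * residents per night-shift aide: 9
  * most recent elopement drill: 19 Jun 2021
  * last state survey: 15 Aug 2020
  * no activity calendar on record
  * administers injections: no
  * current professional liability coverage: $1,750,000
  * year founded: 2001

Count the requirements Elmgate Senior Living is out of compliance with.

1. professional liability coverage $1,750,000 ≥ $1,725,000 → met
2. condition 'administers injections' does not hold → requirement n/a → met
3. state survey 394 days ago vs limit 365 → not met
4. activity calendar absent → not met
5. elopement drill 86 days ago vs limit 90 → met
6. resident-rights training 172 days ago vs limit 180 → met
7. condition 'provides memory care' holds; resident bill of rights present → met
8. infection-control audit 509 days ago vs limit 365 → not met
9. admission agreement template present → met
10. residents per night-shift aide 9 ≤ 14 → met
11. dietary services review 167 days ago vs limit 180 → met
12. fire-alarm system test 322 days ago vs limit 365 → met
Not met: 3 of 12

3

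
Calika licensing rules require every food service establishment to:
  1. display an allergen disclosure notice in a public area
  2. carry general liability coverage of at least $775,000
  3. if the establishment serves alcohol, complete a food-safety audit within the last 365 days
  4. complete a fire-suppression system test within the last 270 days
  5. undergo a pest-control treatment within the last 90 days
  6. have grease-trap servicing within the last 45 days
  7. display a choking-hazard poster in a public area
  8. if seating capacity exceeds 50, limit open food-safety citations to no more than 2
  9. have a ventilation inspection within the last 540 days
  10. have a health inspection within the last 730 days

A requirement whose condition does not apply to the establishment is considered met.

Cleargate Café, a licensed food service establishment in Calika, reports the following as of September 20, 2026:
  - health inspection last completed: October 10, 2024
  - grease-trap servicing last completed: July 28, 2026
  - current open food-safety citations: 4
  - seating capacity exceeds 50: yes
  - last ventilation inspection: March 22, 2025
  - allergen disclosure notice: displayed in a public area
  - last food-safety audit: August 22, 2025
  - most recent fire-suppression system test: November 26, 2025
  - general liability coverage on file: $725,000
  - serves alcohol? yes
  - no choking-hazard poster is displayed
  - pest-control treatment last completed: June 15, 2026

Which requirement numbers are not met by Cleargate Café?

1. allergen disclosure notice present → met
2. general liability coverage $725,000 < $775,000 → not met
3. condition 'serves alcohol' holds; food-safety audit 394 days ago vs limit 365 → not met
4. fire-suppression system test 298 days ago vs limit 270 → not met
5. pest-control treatment 97 days ago vs limit 90 → not met
6. grease-trap servicing 54 days ago vs limit 45 → not met
7. choking-hazard poster absent → not met
8. condition 'seating capacity exceeds 50' holds; open food-safety citations 4 > 2 → not met
9. ventilation inspection 547 days ago vs limit 540 → not met
10. health inspection 710 days ago vs limit 730 → met
Not met: 2, 3, 4, 5, 6, 7, 8, 9

2, 3, 4, 5, 6, 7, 8, 9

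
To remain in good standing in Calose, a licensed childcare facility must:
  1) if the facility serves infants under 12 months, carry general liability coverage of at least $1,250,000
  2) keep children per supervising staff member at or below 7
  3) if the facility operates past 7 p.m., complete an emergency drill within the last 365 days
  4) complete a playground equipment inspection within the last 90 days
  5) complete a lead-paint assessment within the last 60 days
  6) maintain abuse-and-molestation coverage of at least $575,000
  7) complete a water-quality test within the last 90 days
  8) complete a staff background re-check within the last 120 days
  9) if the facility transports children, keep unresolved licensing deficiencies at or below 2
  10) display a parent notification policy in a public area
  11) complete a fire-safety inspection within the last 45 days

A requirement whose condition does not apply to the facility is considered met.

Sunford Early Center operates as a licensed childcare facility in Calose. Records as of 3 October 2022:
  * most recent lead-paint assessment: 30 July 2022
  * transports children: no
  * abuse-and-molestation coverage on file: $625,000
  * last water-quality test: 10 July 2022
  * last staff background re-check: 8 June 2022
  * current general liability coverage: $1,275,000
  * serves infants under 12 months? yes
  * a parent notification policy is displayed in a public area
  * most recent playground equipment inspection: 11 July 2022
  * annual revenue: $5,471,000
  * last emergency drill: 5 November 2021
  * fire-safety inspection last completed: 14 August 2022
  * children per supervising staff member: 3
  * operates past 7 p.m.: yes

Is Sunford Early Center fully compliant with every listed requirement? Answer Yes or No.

1. condition 'serves infants under 12 months' holds; general liability coverage $1,275,000 ≥ $1,250,000 → met
2. children per supervising staff member 3 ≤ 7 → met
3. condition 'operates past 7 p.m.' holds; emergency drill 332 days ago vs limit 365 → met
4. playground equipment inspection 84 days ago vs limit 90 → met
5. lead-paint assessment 65 days ago vs limit 60 → not met
6. abuse-and-molestation coverage $625,000 ≥ $575,000 → met
7. water-quality test 85 days ago vs limit 90 → met
8. staff background re-check 117 days ago vs limit 120 → met
9. condition 'transports children' does not hold → requirement n/a → met
10. parent notification policy present → met
11. fire-safety inspection 50 days ago vs limit 45 → not met
Not met: 5, 11

No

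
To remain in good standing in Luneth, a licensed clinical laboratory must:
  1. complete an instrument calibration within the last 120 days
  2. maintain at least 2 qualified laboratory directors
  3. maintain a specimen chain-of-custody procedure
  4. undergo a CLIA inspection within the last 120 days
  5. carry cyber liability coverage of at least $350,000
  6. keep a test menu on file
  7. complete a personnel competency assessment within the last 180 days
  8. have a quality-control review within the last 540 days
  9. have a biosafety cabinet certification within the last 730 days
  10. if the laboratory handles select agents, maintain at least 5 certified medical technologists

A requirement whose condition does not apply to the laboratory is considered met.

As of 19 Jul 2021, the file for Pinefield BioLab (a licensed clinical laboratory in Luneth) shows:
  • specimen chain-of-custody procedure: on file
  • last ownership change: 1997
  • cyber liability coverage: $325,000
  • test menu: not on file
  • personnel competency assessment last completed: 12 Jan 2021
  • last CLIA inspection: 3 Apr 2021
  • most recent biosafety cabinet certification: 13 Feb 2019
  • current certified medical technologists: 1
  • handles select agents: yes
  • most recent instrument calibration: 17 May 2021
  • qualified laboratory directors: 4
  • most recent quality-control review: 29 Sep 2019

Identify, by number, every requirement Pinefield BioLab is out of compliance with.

1. instrument calibration 63 days ago vs limit 120 → met
2. qualified laboratory directors 4 ≥ 2 → met
3. specimen chain-of-custody procedure present → met
4. CLIA inspection 107 days ago vs limit 120 → met
5. cyber liability coverage $325,000 < $350,000 → not met
6. test menu absent → not met
7. personnel competency assessment 188 days ago vs limit 180 → not met
8. quality-control review 659 days ago vs limit 540 → not met
9. biosafety cabinet certification 887 days ago vs limit 730 → not met
10. condition 'handles select agents' holds; certified medical technologists 1 < 5 → not met
Not met: 5, 6, 7, 8, 9, 10

5, 6, 7, 8, 9, 10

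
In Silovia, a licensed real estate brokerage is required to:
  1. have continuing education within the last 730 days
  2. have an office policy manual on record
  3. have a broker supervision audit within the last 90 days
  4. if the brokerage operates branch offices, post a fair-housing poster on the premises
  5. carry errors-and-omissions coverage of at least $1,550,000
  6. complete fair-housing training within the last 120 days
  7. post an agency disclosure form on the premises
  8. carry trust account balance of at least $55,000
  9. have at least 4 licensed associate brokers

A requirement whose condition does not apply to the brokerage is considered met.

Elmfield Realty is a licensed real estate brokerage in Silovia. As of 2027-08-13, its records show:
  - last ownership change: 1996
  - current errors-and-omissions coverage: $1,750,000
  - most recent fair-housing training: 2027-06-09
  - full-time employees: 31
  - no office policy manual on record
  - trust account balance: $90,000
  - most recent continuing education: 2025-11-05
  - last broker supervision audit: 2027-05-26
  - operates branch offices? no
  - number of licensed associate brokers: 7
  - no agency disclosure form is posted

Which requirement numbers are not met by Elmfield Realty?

2, 7

1. continuing education 646 days ago vs limit 730 → met
2. office policy manual absent → not met
3. broker supervision audit 79 days ago vs limit 90 → met
4. condition 'operates branch offices' does not hold → requirement n/a → met
5. errors-and-omissions coverage $1,750,000 ≥ $1,550,000 → met
6. fair-housing training 65 days ago vs limit 120 → met
7. agency disclosure form absent → not met
8. trust account balance $90,000 ≥ $55,000 → met
9. licensed associate brokers 7 ≥ 4 → met
Not met: 2, 7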